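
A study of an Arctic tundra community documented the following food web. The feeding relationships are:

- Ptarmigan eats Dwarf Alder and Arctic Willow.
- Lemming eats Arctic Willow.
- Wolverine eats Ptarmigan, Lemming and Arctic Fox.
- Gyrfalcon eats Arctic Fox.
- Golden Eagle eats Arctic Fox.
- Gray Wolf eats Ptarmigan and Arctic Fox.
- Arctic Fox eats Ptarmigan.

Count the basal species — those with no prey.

2

Basal species (no prey listed): Dwarf Alder, Arctic Willow.
Count: 2.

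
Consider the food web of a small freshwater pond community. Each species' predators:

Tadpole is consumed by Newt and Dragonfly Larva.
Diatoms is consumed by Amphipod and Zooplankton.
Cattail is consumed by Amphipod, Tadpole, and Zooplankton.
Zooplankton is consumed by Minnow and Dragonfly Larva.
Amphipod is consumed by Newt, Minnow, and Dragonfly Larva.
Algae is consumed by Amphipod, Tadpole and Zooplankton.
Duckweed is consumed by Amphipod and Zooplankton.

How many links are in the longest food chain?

2 links

One longest chain: Duckweed → Zooplankton → Dragonfly Larva.
It has 3 species and 2 links.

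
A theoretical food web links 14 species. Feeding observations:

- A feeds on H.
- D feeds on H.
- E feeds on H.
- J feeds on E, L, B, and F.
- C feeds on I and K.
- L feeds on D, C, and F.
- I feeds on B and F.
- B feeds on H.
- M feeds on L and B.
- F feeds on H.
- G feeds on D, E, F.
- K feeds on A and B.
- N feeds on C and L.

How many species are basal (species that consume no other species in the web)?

Basal species (no prey listed): H.
Count: 1.

1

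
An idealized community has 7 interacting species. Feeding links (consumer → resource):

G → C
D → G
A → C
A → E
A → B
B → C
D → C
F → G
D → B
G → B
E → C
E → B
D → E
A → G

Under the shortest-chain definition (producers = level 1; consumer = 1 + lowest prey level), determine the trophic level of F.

C is a producer → level 1.
G eats C → level 2.
F eats G → level 3.
No prey of F is below level 2, so 3 is the minimum.

Trophic level 3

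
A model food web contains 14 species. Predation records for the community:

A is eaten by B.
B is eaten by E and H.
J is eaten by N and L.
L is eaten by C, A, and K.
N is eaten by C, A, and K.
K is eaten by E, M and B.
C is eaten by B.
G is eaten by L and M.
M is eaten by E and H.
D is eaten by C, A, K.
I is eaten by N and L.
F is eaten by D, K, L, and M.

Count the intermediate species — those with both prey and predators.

8

Intermediate species (has both prey and predators): L, N, D, A, K, C, M, B.
Count: 8.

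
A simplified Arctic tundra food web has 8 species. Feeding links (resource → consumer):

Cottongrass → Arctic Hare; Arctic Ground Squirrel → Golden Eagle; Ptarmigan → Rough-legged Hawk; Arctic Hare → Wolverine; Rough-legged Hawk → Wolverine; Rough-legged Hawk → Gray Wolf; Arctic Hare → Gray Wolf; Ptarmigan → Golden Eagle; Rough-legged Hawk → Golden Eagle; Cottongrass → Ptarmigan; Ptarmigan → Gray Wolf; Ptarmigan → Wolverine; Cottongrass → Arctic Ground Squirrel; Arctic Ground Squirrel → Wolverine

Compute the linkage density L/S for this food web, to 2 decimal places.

L/S = 1.75

There are L = 14 links among S = 8 species.
L/S = 14/8 = 1.7500 ≈ 1.75.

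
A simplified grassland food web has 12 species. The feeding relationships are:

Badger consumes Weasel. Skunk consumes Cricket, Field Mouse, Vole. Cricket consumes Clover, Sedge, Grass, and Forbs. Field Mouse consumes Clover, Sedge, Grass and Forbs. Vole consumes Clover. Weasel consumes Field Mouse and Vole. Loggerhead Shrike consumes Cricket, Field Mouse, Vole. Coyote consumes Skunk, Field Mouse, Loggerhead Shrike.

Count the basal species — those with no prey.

4

Basal species (no prey listed): Grass, Forbs, Clover, Sedge.
Count: 4.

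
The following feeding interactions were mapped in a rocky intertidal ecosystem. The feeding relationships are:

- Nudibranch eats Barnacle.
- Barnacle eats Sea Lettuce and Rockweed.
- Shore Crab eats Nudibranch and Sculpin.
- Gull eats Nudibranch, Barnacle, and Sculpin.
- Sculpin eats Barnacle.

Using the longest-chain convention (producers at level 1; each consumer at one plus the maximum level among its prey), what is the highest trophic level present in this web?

Producers (level 1): Sea Lettuce, Rockweed.
Sea Lettuce → Barnacle → Nudibranch → Shore Crab gives Shore Crab level 4.
No species has a prey at level 4, so no species reaches level 5.

4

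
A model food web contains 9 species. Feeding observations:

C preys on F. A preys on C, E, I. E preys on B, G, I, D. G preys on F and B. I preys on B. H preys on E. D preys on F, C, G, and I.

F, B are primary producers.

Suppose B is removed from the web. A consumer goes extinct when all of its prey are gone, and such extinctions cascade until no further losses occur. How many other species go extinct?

1

Remove B.
Round 1: I (all prey gone) → extinct.
No further losses. Total secondary extinctions: 1.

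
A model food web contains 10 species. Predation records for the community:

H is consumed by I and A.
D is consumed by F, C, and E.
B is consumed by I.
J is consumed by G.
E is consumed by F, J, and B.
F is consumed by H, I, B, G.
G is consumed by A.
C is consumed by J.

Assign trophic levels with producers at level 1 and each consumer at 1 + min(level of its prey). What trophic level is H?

Trophic level 3

D is a producer → level 1.
F eats D → level 2.
H eats F → level 3.
No prey of H is below level 2, so 3 is the minimum.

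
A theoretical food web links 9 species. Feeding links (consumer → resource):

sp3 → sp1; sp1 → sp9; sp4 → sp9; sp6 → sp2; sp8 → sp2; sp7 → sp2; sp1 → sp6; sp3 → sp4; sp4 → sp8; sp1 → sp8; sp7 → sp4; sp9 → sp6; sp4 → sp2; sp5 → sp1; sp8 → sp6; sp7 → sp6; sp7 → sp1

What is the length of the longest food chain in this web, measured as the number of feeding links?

4 links

One longest chain: sp2 → sp6 → sp9 → sp4 → sp3.
It has 5 species and 4 links.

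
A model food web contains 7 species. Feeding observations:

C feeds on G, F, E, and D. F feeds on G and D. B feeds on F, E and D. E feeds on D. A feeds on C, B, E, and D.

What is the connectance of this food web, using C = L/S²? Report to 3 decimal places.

C = 0.286

The web has S = 7 species and L = 14 feeding links.
C = L / S² = 14 / 49 = 0.2857 ≈ 0.286.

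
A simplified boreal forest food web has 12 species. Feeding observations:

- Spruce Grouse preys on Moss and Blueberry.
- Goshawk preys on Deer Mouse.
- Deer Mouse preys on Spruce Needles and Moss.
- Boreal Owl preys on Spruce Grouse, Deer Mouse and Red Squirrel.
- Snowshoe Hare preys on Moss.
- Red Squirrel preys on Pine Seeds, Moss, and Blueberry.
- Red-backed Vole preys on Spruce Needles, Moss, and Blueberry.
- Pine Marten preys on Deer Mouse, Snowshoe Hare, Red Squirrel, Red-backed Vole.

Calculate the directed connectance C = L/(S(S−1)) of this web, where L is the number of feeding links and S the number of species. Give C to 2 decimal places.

The web has S = 12 species and L = 19 feeding links.
C = L / (S(S−1)) = 19 / 132 = 0.1439 ≈ 0.14.

C = 0.14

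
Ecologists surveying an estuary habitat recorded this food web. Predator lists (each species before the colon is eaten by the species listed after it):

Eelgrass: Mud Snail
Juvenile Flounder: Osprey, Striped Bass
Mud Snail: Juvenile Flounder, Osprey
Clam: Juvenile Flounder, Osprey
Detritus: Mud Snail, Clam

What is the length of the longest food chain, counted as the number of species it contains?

One longest chain: Detritus → Mud Snail → Juvenile Flounder → Osprey.
It has 4 species and 3 links.

4 species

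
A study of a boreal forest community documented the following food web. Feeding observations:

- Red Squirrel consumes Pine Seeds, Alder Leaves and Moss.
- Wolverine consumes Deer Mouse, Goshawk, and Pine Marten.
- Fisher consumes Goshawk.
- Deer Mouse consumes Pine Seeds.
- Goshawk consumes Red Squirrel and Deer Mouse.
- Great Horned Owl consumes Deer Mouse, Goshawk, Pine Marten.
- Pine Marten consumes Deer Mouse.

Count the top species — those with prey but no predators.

3

Top species (has prey, but nothing eats it): Fisher, Wolverine, Great Horned Owl.
Count: 3.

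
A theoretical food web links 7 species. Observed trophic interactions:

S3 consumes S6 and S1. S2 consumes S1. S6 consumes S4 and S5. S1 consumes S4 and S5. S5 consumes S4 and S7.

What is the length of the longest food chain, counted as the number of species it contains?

4 species

One longest chain: S4 → S5 → S6 → S3.
It has 4 species and 3 links.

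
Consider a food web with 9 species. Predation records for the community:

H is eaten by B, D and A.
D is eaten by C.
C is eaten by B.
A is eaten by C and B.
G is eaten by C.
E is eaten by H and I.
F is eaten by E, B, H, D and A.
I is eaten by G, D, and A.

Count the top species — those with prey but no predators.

1

Top species (has prey, but nothing eats it): B.
Count: 1.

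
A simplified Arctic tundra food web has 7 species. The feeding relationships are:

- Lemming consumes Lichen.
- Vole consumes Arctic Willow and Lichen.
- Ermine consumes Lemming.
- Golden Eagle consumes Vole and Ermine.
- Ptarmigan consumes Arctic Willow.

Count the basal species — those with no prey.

Basal species (no prey listed): Arctic Willow, Lichen.
Count: 2.

2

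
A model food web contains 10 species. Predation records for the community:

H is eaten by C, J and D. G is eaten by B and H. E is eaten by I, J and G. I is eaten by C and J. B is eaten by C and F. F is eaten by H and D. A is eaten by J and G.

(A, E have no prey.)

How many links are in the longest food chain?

One longest chain: A → G → B → F → H → D.
It has 6 species and 5 links.

5 links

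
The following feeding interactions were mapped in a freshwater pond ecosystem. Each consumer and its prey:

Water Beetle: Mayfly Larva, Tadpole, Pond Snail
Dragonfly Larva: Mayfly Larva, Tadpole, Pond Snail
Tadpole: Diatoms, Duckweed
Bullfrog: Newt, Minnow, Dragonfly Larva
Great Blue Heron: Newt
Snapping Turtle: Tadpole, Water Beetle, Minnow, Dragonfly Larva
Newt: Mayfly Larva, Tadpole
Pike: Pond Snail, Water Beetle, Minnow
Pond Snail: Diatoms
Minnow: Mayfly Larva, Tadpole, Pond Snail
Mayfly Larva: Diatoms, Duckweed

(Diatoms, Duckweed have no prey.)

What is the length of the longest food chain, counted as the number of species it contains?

4 species

One longest chain: Diatoms → Mayfly Larva → Newt → Great Blue Heron.
It has 4 species and 3 links.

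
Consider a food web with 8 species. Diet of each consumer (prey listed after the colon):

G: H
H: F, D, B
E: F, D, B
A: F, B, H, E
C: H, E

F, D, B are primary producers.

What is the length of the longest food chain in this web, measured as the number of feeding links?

One longest chain: F → H → A.
It has 3 species and 2 links.

2 links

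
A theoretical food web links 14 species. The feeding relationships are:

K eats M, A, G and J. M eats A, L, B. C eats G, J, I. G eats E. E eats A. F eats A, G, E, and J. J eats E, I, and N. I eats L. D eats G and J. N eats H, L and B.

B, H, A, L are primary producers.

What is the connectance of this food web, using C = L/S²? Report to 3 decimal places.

The web has S = 14 species and L = 25 feeding links.
C = L / S² = 25 / 196 = 0.1276 ≈ 0.128.

C = 0.128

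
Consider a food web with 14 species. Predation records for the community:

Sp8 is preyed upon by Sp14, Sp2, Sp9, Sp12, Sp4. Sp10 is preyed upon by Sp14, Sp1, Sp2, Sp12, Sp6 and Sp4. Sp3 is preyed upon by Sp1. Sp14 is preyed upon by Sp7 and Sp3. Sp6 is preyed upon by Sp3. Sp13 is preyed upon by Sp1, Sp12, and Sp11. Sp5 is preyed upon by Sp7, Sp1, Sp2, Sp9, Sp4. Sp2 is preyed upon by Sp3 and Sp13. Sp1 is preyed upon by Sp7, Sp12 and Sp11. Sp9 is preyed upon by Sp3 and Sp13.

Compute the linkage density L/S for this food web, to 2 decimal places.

There are L = 30 links among S = 14 species.
L/S = 30/14 = 2.1429 ≈ 2.14.

L/S = 2.14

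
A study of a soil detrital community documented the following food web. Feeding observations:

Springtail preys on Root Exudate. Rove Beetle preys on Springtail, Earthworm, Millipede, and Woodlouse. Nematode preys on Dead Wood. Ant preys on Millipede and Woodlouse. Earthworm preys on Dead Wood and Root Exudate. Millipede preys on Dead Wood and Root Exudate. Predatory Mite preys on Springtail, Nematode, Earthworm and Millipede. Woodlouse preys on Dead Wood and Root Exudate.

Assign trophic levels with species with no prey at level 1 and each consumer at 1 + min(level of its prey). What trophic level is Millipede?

Dead Wood has no prey (basal) → level 1.
Millipede eats Dead Wood → level 2.

Trophic level 2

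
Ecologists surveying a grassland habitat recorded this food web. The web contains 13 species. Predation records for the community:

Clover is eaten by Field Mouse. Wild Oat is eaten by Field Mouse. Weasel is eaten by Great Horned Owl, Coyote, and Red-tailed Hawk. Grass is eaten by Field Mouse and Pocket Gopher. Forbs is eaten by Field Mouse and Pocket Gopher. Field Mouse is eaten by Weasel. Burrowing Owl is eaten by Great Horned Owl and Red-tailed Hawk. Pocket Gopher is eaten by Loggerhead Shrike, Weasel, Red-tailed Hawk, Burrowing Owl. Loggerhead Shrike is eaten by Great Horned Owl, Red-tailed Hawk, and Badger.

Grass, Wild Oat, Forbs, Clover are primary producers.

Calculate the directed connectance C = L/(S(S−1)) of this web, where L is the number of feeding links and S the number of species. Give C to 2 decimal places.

The web has S = 13 species and L = 19 feeding links.
C = L / (S(S−1)) = 19 / 156 = 0.1218 ≈ 0.12.

C = 0.12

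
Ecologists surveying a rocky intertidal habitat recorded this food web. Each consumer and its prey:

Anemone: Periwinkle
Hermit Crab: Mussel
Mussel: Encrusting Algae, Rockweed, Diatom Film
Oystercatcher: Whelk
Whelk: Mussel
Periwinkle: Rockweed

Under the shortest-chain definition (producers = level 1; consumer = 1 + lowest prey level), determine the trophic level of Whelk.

Encrusting Algae is a producer → level 1.
Mussel eats Encrusting Algae → level 2.
Whelk eats Mussel → level 3.
No prey of Whelk is below level 2, so 3 is the minimum.

Trophic level 3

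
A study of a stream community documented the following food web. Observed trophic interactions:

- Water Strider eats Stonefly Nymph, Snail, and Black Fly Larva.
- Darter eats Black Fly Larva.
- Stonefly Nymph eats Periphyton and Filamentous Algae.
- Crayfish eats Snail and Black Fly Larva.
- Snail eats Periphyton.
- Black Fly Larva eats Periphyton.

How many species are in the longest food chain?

One longest chain: Periphyton → Stonefly Nymph → Water Strider.
It has 3 species and 2 links.

3 species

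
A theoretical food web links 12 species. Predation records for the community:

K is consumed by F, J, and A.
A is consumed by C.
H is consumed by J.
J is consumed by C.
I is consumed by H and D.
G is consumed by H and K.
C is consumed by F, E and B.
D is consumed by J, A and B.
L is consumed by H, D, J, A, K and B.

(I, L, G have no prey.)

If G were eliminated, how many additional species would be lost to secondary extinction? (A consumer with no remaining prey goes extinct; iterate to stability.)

Remove G.
Every predator of it retains at least one other prey: K still has L; H still has I, L.
No consumer loses all prey, so no secondary extinctions occur.

0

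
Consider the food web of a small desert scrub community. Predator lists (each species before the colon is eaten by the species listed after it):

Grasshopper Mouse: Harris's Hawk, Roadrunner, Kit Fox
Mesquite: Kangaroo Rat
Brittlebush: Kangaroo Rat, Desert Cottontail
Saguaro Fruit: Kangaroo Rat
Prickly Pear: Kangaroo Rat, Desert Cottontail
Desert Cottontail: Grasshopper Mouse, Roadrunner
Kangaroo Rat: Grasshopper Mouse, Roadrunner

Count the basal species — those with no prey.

Basal species (no prey listed): Brittlebush, Prickly Pear, Mesquite, Saguaro Fruit.
Count: 4.

4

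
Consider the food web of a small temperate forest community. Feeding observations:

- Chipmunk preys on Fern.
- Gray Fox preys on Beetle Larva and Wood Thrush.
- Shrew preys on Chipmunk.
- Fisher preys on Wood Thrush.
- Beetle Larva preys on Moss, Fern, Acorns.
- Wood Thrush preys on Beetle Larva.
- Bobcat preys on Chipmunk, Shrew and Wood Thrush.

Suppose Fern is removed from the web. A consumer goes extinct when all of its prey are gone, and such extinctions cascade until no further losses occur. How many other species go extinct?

Remove Fern.
Round 1: Chipmunk (all prey gone) → extinct.
Round 2: Shrew (all prey gone) → extinct.
No further losses. Total secondary extinctions: 2.

2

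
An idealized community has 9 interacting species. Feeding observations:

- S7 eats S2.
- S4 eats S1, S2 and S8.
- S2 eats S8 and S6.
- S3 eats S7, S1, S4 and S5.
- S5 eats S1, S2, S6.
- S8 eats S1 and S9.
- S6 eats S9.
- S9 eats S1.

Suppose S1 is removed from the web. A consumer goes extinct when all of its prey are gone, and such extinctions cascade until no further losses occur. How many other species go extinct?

Remove S1.
Round 1: S9 (all prey gone) → extinct.
Round 2: S8 (all prey gone), S6 (all prey gone) → extinct.
Round 3: S2 (all prey gone) → extinct.
Round 4: S7 (all prey gone), S5 (all prey gone), S4 (all prey gone) → extinct.
Round 5: S3 (all prey gone) → extinct.
No further losses. Total secondary extinctions: 8.

8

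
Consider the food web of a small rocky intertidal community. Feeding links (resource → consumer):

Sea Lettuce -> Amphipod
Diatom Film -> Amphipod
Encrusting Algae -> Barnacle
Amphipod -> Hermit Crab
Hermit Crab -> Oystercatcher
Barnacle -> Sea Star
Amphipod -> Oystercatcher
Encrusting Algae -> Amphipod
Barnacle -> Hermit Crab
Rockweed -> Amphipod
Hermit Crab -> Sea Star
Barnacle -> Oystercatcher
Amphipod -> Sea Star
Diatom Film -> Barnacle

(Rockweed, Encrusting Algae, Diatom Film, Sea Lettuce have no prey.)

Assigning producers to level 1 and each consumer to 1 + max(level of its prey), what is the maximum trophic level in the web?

Producers (level 1): Rockweed, Encrusting Algae, Diatom Film, Sea Lettuce.
Rockweed → Amphipod → Hermit Crab → Sea Star gives Sea Star level 4.
No species has a prey at level 4, so no species reaches level 5.

4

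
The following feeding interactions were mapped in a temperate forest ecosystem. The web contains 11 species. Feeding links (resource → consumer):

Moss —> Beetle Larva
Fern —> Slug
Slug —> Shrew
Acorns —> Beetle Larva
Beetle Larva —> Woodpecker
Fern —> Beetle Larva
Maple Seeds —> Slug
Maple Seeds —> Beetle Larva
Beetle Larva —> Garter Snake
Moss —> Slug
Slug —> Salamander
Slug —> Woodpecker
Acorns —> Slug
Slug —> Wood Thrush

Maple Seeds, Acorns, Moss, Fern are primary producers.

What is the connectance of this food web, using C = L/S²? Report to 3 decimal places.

C = 0.116

The web has S = 11 species and L = 14 feeding links.
C = L / S² = 14 / 121 = 0.1157 ≈ 0.116.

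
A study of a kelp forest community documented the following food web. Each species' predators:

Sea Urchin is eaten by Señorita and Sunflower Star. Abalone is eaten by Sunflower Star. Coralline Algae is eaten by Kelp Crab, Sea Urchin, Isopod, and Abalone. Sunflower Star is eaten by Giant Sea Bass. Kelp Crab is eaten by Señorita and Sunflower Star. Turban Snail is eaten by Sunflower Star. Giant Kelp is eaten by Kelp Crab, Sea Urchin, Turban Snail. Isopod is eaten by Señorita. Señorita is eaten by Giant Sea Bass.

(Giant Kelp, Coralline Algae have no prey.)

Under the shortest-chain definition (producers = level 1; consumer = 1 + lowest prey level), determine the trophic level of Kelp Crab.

Giant Kelp is a producer → level 1.
Kelp Crab eats Giant Kelp → level 2.

Trophic level 2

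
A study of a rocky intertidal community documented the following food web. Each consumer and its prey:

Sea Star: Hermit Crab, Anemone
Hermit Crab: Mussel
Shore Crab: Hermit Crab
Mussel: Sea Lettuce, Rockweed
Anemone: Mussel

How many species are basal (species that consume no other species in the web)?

2

Basal species (no prey listed): Sea Lettuce, Rockweed.
Count: 2.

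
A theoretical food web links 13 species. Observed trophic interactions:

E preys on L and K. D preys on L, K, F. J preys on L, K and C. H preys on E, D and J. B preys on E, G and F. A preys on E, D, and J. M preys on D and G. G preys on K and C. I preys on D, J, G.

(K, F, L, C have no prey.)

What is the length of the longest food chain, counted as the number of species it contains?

One longest chain: K → D → H.
It has 3 species and 2 links.

3 species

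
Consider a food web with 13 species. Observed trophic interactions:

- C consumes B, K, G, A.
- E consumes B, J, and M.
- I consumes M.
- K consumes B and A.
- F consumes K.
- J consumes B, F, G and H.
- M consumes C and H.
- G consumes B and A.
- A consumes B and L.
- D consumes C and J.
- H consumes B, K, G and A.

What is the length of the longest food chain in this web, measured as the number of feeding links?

5 links

One longest chain: B → A → K → H → J → E.
It has 6 species and 5 links.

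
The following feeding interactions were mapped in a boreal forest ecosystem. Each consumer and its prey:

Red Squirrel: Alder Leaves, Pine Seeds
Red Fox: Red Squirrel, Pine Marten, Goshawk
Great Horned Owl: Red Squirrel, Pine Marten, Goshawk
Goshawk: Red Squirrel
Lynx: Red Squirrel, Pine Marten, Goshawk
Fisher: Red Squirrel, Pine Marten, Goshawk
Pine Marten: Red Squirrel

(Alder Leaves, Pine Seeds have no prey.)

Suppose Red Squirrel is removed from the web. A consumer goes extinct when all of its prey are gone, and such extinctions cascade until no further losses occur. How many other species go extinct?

Remove Red Squirrel.
Round 1: Pine Marten (all prey gone), Goshawk (all prey gone) → extinct.
Round 2: Fisher (all prey gone), Red Fox (all prey gone), Great Horned Owl (all prey gone), Lynx (all prey gone) → extinct.
No further losses. Total secondary extinctions: 6.

6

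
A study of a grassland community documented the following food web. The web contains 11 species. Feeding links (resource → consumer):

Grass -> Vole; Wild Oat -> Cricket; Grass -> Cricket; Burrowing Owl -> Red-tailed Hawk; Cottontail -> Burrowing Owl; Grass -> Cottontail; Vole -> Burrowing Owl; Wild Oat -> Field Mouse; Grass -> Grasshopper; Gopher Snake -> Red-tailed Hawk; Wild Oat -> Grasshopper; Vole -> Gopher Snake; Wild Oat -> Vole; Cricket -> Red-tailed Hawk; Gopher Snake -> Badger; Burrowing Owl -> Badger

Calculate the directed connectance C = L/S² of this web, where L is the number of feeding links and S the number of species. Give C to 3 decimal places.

C = 0.132

The web has S = 11 species and L = 16 feeding links.
C = L / S² = 16 / 121 = 0.1322 ≈ 0.132.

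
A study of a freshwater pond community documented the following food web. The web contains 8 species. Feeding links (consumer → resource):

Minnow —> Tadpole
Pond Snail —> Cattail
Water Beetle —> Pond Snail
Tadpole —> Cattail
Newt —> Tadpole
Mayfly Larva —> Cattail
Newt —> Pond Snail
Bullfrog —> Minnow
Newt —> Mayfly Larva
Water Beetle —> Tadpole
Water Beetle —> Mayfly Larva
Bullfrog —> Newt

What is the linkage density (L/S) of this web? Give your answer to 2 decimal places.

There are L = 12 links among S = 8 species.
L/S = 12/8 = 1.5000 ≈ 1.50.

L/S = 1.50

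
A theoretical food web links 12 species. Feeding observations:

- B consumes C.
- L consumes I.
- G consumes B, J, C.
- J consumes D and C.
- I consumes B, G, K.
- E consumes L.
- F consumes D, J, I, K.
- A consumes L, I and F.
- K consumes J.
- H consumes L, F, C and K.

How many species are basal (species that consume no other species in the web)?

2

Basal species (no prey listed): C, D.
Count: 2.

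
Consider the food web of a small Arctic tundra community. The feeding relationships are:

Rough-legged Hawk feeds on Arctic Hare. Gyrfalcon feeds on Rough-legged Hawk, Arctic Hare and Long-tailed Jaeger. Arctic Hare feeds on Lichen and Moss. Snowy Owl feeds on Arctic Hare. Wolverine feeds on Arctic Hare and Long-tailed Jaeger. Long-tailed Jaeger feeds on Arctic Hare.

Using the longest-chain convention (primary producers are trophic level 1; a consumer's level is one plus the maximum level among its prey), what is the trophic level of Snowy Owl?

Trophic level 3

Moss is a producer → level 1.
Arctic Hare eats Moss (level 1); other prey at levels: Lichen 1 → level 2.
Snowy Owl eats Arctic Hare → level 3.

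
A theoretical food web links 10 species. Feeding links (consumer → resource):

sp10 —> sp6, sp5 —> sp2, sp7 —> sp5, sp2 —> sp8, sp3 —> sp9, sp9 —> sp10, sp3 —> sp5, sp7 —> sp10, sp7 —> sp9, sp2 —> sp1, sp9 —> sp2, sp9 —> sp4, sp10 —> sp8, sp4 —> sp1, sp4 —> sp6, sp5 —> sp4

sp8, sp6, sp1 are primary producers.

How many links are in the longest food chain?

3 links

One longest chain: sp8 → sp10 → sp9 → sp7.
It has 4 species and 3 links.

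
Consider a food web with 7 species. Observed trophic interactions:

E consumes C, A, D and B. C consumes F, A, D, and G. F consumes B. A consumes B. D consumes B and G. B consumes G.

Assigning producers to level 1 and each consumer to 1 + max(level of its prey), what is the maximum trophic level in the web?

Producers (level 1): G.
G → B → F → C → E gives E level 5.
No species has a prey at level 5, so no species reaches level 6.

5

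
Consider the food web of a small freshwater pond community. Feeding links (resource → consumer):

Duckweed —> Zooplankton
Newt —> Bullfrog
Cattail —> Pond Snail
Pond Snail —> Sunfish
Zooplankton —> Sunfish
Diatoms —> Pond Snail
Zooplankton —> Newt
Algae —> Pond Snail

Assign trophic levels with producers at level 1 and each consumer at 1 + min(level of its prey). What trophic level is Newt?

Trophic level 3

Duckweed is a producer → level 1.
Zooplankton eats Duckweed → level 2.
Newt eats Zooplankton → level 3.
No prey of Newt is below level 2, so 3 is the minimum.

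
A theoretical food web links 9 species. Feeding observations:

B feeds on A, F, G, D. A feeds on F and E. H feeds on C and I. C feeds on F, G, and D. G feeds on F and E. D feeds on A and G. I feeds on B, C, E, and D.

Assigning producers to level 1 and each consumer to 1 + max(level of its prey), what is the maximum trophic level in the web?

Producers (level 1): F, E.
F → A → D → C → I → H gives H level 6.
No species has a prey at level 6, so no species reaches level 7.

6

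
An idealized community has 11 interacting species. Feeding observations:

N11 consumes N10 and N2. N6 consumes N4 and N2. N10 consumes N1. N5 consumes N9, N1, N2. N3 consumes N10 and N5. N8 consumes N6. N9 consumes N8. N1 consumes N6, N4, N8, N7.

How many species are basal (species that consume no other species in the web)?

Basal species (no prey listed): N2, N4, N7.
Count: 3.

3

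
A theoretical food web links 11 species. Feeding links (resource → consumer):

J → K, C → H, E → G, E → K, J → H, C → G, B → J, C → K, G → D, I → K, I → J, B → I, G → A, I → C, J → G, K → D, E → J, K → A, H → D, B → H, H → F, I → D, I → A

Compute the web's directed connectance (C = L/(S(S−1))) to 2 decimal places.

C = 0.21

The web has S = 11 species and L = 23 feeding links.
C = L / (S(S−1)) = 23 / 110 = 0.2091 ≈ 0.21.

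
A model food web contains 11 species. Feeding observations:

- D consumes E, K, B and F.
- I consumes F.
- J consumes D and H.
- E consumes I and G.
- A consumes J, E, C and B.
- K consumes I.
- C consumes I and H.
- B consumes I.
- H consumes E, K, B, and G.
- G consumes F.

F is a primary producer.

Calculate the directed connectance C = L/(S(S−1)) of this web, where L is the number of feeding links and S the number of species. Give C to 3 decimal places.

The web has S = 11 species and L = 22 feeding links.
C = L / (S(S−1)) = 22 / 110 = 0.2000 ≈ 0.200.

C = 0.200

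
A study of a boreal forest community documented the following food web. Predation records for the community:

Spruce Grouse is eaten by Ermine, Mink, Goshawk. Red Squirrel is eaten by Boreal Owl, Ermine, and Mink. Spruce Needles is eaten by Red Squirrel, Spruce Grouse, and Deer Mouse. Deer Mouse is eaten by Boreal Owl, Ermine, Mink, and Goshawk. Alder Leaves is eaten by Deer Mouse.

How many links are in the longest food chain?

One longest chain: Spruce Needles → Spruce Grouse → Mink.
It has 3 species and 2 links.

2 links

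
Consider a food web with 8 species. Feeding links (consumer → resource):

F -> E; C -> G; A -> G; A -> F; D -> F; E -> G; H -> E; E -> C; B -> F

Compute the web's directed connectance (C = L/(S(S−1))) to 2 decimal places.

The web has S = 8 species and L = 9 feeding links.
C = L / (S(S−1)) = 9 / 56 = 0.1607 ≈ 0.16.

C = 0.16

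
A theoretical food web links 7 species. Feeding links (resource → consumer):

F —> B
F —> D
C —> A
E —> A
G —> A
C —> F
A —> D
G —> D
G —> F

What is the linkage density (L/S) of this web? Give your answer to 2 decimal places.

There are L = 9 links among S = 7 species.
L/S = 9/7 = 1.2857 ≈ 1.29.

L/S = 1.29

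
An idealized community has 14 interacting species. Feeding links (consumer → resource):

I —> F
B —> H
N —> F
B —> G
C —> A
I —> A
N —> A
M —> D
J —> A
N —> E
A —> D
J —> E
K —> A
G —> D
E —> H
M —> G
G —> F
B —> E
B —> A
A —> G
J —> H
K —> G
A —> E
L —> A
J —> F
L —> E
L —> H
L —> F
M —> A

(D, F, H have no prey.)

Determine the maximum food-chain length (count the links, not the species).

One longest chain: D → G → A → B.
It has 4 species and 3 links.

3 links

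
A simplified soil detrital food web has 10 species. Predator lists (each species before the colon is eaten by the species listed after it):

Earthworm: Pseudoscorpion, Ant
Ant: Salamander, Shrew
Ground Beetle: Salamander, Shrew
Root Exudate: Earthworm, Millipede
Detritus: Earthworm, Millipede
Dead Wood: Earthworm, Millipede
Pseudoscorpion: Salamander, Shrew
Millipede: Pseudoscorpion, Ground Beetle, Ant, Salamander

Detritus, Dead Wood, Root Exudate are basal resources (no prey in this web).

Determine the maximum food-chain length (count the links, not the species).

3 links

One longest chain: Detritus → Earthworm → Pseudoscorpion → Salamander.
It has 4 species and 3 links.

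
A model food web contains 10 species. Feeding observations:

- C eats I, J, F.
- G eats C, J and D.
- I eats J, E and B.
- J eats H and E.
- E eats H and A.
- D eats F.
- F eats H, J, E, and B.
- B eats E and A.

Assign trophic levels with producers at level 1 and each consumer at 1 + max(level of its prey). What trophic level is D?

A is a producer → level 1.
E eats A (level 1); other prey at levels: H 1 → level 2.
J eats E (level 2); other prey at levels: H 1 → level 3.
F eats J (level 3); other prey at levels: H 1, E 2, B 3 → level 4.
D eats F → level 5.

Trophic level 5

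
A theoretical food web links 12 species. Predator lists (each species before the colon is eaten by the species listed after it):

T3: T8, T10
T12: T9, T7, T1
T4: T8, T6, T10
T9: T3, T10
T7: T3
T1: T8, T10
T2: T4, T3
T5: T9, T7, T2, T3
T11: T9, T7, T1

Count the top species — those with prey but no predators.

Top species (has prey, but nothing eats it): T8, T6, T10.
Count: 3.

3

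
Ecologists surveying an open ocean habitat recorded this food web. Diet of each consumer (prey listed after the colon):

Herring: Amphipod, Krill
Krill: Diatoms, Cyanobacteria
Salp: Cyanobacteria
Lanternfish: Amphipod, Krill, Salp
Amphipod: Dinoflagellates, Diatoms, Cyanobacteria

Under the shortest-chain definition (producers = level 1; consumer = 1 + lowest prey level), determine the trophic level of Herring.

Trophic level 3

Dinoflagellates is a producer → level 1.
Amphipod eats Dinoflagellates → level 2.
Herring eats Amphipod → level 3.
No prey of Herring is below level 2, so 3 is the minimum.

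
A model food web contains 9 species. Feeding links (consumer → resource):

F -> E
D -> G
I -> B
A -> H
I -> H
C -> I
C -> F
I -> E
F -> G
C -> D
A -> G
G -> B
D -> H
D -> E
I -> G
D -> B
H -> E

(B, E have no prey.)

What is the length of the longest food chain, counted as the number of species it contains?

One longest chain: E → H → D → C.
It has 4 species and 3 links.

4 species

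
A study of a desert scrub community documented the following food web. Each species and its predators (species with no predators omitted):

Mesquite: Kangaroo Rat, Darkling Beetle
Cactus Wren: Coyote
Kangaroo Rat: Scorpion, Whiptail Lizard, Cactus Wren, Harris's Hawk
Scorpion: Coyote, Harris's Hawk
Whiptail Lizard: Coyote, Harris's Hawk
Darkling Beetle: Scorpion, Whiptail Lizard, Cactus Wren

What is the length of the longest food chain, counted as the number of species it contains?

4 species

One longest chain: Mesquite → Kangaroo Rat → Scorpion → Coyote.
It has 4 species and 3 links.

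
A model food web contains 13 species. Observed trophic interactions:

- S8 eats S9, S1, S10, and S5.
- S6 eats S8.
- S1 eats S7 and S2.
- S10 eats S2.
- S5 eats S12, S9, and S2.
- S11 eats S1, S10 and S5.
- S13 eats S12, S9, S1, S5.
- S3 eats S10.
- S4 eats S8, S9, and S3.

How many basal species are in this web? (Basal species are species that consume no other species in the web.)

Basal species (no prey listed): S12, S2, S9, S7.
Count: 4.

4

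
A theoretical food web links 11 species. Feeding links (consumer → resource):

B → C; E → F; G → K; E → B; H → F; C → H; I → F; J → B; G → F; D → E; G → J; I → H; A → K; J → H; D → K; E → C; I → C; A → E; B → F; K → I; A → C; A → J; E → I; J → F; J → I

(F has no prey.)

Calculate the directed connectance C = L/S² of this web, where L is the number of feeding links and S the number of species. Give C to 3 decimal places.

The web has S = 11 species and L = 25 feeding links.
C = L / S² = 25 / 121 = 0.2066 ≈ 0.207.

C = 0.207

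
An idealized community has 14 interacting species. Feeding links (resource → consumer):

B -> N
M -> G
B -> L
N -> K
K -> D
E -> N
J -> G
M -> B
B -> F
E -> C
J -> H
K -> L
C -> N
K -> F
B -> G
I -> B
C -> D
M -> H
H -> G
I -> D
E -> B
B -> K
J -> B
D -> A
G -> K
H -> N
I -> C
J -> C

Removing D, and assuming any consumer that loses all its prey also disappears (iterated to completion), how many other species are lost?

1

Remove D.
Round 1: A (all prey gone) → extinct.
No further losses. Total secondary extinctions: 1.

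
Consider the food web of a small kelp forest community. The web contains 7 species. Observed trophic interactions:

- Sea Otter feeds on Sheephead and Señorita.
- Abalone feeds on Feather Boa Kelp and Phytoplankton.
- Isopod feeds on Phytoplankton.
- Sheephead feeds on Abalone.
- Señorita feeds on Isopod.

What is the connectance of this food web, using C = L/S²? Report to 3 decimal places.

C = 0.143

The web has S = 7 species and L = 7 feeding links.
C = L / S² = 7 / 49 = 0.1429 ≈ 0.143.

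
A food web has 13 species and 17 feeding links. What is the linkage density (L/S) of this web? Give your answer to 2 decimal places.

There are L = 17 links among S = 13 species.
L/S = 17/13 = 1.3077 ≈ 1.31.

L/S = 1.31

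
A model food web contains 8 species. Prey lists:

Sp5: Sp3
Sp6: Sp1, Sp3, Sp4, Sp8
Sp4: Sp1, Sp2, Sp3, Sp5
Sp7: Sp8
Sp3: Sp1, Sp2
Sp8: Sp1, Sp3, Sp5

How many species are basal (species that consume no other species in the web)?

2

Basal species (no prey listed): Sp1, Sp2.
Count: 2.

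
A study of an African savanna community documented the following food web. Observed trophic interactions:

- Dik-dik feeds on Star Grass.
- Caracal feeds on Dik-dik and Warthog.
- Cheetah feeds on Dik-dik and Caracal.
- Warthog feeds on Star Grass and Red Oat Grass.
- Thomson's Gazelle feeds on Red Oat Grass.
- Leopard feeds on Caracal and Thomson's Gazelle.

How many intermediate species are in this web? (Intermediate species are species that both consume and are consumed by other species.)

Intermediate species (has both prey and predators): Thomson's Gazelle, Warthog, Dik-dik, Caracal.
Count: 4.

4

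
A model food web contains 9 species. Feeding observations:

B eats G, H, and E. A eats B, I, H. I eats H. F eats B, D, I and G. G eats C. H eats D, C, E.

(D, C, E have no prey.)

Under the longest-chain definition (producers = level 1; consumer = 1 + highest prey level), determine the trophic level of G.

C is a producer → level 1.
G eats C → level 2.

Trophic level 2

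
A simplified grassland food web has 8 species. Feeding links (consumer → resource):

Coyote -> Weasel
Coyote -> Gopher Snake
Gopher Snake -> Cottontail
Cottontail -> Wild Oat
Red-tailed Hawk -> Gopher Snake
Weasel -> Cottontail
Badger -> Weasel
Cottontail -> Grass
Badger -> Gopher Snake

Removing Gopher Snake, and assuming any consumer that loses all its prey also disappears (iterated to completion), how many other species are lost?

Remove Gopher Snake.
Round 1: Red-tailed Hawk (all prey gone) → extinct.
No further losses. Total secondary extinctions: 1.

1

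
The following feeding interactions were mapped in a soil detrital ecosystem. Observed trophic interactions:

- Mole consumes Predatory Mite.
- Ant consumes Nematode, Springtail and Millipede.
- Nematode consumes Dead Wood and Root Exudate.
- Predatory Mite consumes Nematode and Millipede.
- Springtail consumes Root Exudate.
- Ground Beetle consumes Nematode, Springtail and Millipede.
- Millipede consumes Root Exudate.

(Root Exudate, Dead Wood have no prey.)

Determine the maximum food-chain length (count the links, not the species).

3 links

One longest chain: Root Exudate → Nematode → Predatory Mite → Mole.
It has 4 species and 3 links.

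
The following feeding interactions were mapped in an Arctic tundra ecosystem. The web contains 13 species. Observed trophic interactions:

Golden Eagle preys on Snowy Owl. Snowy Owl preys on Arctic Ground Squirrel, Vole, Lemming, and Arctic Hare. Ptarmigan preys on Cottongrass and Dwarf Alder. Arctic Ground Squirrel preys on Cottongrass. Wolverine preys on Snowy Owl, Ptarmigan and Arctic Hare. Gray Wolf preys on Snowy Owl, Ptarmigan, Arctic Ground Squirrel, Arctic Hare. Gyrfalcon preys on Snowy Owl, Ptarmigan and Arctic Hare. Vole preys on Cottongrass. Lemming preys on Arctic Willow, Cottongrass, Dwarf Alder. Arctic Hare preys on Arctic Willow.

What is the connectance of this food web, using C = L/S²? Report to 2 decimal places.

The web has S = 13 species and L = 23 feeding links.
C = L / S² = 23 / 169 = 0.1361 ≈ 0.14.

C = 0.14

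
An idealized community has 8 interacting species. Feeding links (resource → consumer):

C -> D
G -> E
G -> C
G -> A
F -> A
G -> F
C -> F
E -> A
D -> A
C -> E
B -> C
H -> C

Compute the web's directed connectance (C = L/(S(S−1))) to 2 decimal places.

C = 0.21

The web has S = 8 species and L = 12 feeding links.
C = L / (S(S−1)) = 12 / 56 = 0.2143 ≈ 0.21.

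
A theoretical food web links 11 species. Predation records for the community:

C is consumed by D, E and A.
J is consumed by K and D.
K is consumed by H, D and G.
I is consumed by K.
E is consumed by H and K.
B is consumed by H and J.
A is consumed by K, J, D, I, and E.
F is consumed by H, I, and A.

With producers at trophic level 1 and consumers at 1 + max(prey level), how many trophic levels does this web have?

5

Producers (level 1): B, F, C.
F → A → I → K → D gives D level 5.
No species has a prey at level 5, so no species reaches level 6.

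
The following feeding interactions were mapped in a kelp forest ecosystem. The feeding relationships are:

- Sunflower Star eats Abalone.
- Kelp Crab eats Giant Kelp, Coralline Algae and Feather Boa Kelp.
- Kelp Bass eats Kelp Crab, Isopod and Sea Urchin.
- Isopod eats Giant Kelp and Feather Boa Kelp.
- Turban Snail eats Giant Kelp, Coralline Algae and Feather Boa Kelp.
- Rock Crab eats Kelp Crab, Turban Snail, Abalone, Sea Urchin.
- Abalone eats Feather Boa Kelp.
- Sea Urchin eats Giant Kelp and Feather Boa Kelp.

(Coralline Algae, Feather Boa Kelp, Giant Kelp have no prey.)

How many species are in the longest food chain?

One longest chain: Feather Boa Kelp → Isopod → Kelp Bass.
It has 3 species and 2 links.

3 species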